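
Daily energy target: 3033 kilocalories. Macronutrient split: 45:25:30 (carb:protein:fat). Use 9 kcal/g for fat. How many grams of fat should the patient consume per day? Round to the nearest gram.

Fat energy = 30% × 3033 = 909.9 kcal.
At 9 kcal/g: 909.9 ÷ 9 = 101.1 g.

101 g/day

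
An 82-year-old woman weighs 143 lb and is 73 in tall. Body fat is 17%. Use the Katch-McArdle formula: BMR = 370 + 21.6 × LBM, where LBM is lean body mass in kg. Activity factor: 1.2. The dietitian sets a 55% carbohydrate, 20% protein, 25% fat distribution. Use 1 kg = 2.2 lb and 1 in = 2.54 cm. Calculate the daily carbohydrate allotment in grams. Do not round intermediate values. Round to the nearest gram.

Convert to metric: weight = 143 ÷ 2.2 = 65 kg; height = 73 × 2.54 = 185.42 cm.
LBM = 65 × (1 − 0.17) = 53.95 kg. Katch-McArdle: BMR = 370 + 21.6 × 53.95 = 1535.32 kcal/day.
TEE = 1535.32 × 1.2 = 1842.384 kcal/day.
Carbohydrate energy = 55% × 1842.384 = 1013.3112 kcal.
Carbohydrate = 1013.3112 ÷ 4 kcal/g = 253.3278 g.

253 g/day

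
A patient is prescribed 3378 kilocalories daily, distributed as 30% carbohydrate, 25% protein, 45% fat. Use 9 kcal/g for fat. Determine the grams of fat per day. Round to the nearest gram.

169 g/day

Fat energy = 45% × 3378 = 1520.1 kcal.
At 9 kcal/g: 1520.1 ÷ 9 = 168.9 g.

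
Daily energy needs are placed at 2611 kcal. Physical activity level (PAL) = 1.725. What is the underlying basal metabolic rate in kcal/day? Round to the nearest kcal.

1514 kcal/day

BMR = TEE ÷ activity factor = 2611 ÷ 1.725 = 1513.6232 kcal/day.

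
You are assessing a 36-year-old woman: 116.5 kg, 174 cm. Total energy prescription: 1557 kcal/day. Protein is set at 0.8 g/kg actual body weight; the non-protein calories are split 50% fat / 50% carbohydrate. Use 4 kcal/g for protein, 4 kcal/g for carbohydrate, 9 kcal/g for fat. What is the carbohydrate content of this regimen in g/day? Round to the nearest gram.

Protein = 0.8 × 116.5 = 93.2 g → 93.2 × 4 = 372.8 kcal.
Non-protein calories = 1557 − 372.8 = 1184.2 kcal.
Fat: 50% × 1184.2 = 592.1 kcal; carbohydrate: 592.1 kcal.
Carbohydrate: 592.1 kcal ÷ 4 kcal/g = 148.025 g.

148 g/day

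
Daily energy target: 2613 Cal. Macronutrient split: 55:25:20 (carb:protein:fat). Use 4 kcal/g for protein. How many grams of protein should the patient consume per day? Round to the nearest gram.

163 g/day

Protein energy = 25% × 2613 = 653.25 kcal.
At 4 kcal/g: 653.25 ÷ 4 = 163.3125 g.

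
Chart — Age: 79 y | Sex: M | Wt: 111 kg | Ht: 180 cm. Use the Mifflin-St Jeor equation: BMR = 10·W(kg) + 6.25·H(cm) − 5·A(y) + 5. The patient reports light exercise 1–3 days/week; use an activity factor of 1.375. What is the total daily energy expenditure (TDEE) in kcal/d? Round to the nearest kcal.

2537 kcal/d

Mifflin-St Jeor (male): BMR = 10(111) + 6.25(180) − 5(79) + 5 = 1110 + 1125 − 395 + 5 = 1845 kcal/day.
TEE = BMR × activity factor = 1845 × 1.375 = 2536.875 kcal/day.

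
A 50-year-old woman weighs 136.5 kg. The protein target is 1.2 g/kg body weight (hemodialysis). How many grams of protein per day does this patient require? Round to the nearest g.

164 g/day

Protein = 1.2 g/kg × 136.5 kg = 163.8 g/day.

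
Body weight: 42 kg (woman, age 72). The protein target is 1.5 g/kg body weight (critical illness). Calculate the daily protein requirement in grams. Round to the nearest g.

Protein = 1.5 g/kg × 42 kg = 63 g/day.

63 g/day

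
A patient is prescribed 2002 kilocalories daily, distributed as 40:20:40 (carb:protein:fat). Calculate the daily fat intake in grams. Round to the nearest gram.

89 g/day

Fat energy = 40% × 2002 = 800.8 kcal.
At 9 kcal/g: 800.8 ÷ 9 = 88.9778 g.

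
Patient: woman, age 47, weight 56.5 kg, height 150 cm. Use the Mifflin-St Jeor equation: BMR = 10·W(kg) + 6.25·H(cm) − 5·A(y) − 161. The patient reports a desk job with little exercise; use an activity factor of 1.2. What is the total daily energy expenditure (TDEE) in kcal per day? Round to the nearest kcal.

1328 kcal per day

Mifflin-St Jeor (female): BMR = 10(56.5) + 6.25(150) − 5(47) − 161 = 565 + 937.5 − 235 − 161 = 1106.5 kcal/day.
TEE = BMR × activity factor = 1106.5 × 1.2 = 1327.8 kcal/day.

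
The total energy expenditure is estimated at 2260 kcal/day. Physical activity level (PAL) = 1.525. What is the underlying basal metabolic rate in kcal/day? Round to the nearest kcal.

BMR = TEE ÷ activity factor = 2260 ÷ 1.525 = 1481.9672 kcal/day.

1482 kcal/day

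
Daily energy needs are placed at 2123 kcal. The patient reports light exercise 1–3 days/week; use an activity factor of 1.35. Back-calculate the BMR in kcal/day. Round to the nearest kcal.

1573 kcal/day

BMR = TEE ÷ activity factor = 2123 ÷ 1.35 = 1572.5926 kcal/day.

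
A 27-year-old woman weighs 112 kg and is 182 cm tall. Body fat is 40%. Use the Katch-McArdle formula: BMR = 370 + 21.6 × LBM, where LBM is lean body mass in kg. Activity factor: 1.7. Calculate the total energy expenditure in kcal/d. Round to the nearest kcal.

3097 kcal/d

LBM = 112 × (1 − 0.4) = 67.2 kg. Katch-McArdle: BMR = 370 + 21.6 × 67.2 = 1821.52 kcal/day.
TEE = BMR × activity factor = 1821.52 × 1.7 = 3096.584 kcal/day.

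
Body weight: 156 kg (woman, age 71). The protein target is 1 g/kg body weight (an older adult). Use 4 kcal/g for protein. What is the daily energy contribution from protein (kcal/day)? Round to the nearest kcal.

Protein = 1 g/kg × 156 kg = 156 g/day.
Protein energy = 156 g × 4 kcal/g = 624 kcal/day.

624 kcal/day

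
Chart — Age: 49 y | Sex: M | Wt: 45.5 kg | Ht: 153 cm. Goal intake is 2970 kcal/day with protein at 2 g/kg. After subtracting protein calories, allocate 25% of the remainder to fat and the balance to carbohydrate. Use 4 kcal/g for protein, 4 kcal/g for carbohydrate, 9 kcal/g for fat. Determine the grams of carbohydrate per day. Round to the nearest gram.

Protein = 2 × 45.5 = 91 g → 91 × 4 = 364 kcal.
Non-protein calories = 2970 − 364 = 2606 kcal.
Fat: 25% × 2606 = 651.5 kcal; carbohydrate: 1954.5 kcal.
Carbohydrate: 1954.5 kcal ÷ 4 kcal/g = 488.625 g.

489 g/day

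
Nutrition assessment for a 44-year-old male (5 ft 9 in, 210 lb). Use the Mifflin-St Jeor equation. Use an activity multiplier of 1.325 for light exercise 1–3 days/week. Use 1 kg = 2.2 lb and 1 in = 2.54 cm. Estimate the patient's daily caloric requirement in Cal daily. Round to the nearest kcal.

2431 Cal daily

Convert to metric: weight = 210 ÷ 2.2 = 95.4545 kg; height = (5×12 + 9) × 2.54 = 69 × 2.54 = 175.26 cm.
Mifflin-St Jeor (male): BMR = 10(95.4545) + 6.25(175.26) − 5(44) + 5 = 954.5455 + 1095.375 − 220 + 5 = 1834.9205 kcal/day.
TEE = BMR × activity factor = 1834.9205 × 1.325 = 2431.2696 kcal/day.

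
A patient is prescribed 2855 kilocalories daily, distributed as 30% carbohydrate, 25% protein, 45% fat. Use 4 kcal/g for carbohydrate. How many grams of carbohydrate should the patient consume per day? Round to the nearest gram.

214 g/day

Carbohydrate energy = 30% × 2855 = 856.5 kcal.
At 4 kcal/g: 856.5 ÷ 4 = 214.125 g.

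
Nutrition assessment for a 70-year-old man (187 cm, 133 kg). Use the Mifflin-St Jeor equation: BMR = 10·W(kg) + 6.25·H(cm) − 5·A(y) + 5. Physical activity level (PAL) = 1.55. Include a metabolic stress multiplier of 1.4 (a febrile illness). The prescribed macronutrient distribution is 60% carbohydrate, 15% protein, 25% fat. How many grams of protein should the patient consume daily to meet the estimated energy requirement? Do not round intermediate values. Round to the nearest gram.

Mifflin-St Jeor (male): BMR = 10(133) + 6.25(187) − 5(70) + 5 = 1330 + 1168.75 − 350 + 5 = 2153.75 kcal/day.
TEE = 2153.75 × 1.55 = 3338.3125 kcal/day.
With stress factor 1.4: 3338.3125 × 1.4 = 4673.6375 kcal/day.
Protein energy = 15% × 4673.6375 = 701.0456 kcal.
Protein = 701.0456 ÷ 4 kcal/g = 175.2614 g.

175 g/day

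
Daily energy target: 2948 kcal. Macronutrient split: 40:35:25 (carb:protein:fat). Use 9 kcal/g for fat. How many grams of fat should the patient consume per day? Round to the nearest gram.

82 g/day

Fat energy = 25% × 2948 = 737 kcal.
At 9 kcal/g: 737 ÷ 9 = 81.8889 g.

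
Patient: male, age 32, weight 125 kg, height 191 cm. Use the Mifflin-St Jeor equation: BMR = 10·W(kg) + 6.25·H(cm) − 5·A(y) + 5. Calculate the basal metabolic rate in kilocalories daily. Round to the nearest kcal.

2289 kilocalories daily

Mifflin-St Jeor (male): BMR = 10(125) + 6.25(191) − 5(32) + 5 = 1250 + 1193.75 − 160 + 5 = 2288.75 kcal/day.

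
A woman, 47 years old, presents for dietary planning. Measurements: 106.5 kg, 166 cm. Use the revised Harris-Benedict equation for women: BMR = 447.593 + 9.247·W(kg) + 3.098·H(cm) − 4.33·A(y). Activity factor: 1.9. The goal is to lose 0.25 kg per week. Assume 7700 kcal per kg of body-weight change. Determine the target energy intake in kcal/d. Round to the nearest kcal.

3037 kcal/d

Harris-Benedict: BMR = 447.593 + 9.247(106.5) + 3.098(166) − 4.33(47) = 1743.1565 kcal/day.
TEE = 1743.1565 × 1.9 = 3311.9974 kcal/day.
Required daily deficit = 0.25 × 7700 ÷ 7 = 275 kcal/day.
Target intake = 3311.9974 − 275 = 3036.9974 kcal/day.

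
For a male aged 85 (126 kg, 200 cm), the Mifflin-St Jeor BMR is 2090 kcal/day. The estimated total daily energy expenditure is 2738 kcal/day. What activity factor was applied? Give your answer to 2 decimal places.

1.31

Activity factor = TEE ÷ BMR = 2738 ÷ 2090 = 1.31.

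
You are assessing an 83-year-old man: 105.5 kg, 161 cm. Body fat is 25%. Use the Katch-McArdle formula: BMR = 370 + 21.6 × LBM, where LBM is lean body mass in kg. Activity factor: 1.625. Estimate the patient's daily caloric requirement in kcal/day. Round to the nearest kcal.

3379 kcal/day

LBM = 105.5 × (1 − 0.25) = 79.125 kg. Katch-McArdle: BMR = 370 + 21.6 × 79.125 = 2079.1 kcal/day.
TEE = BMR × activity factor = 2079.1 × 1.625 = 3378.5375 kcal/day.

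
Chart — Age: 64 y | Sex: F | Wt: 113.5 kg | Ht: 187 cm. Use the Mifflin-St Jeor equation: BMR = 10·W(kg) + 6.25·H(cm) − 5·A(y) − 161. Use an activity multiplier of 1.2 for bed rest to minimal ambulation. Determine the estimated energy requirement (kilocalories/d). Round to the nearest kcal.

2187 kilocalories/d

Mifflin-St Jeor (female): BMR = 10(113.5) + 6.25(187) − 5(64) − 161 = 1135 + 1168.75 − 320 − 161 = 1822.75 kcal/day.
TEE = BMR × activity factor = 1822.75 × 1.2 = 2187.3 kcal/day.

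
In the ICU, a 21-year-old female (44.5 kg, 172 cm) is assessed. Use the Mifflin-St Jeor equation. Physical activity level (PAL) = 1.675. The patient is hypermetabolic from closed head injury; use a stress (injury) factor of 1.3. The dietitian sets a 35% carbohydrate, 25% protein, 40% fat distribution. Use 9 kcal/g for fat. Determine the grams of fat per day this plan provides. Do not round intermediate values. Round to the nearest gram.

Mifflin-St Jeor (female): BMR = 10(44.5) + 6.25(172) − 5(21) − 161 = 445 + 1075 − 105 − 161 = 1254 kcal/day.
TEE = 1254 × 1.675 = 2100.45 kcal/day.
With stress factor 1.3: 2100.45 × 1.3 = 2730.585 kcal/day.
Fat energy = 40% × 2730.585 = 1092.234 kcal.
Fat = 1092.234 ÷ 9 kcal/g = 121.3593 g.

121 g/day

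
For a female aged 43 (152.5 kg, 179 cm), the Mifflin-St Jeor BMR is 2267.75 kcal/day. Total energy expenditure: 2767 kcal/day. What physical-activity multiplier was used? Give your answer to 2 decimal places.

Activity factor = TEE ÷ BMR = 2767 ÷ 2267.75 = 1.22.

1.22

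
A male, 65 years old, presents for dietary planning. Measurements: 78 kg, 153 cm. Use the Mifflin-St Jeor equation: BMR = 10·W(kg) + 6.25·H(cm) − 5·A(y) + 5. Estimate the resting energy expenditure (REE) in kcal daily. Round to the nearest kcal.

1416 kcal daily

Mifflin-St Jeor (male): BMR = 10(78) + 6.25(153) − 5(65) + 5 = 780 + 956.25 − 325 + 5 = 1416.25 kcal/day.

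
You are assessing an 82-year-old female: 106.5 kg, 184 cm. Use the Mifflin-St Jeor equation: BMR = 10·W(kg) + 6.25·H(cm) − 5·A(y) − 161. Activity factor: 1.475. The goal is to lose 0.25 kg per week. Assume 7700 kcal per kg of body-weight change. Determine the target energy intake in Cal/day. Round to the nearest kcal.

Mifflin-St Jeor (female): BMR = 10(106.5) + 6.25(184) − 5(82) − 161 = 1065 + 1150 − 410 − 161 = 1644 kcal/day.
TEE = 1644 × 1.475 = 2424.9 kcal/day.
Required daily deficit = 0.25 × 7700 ÷ 7 = 275 kcal/day.
Target intake = 2424.9 − 275 = 2149.9 kcal/day.

2150 Cal/day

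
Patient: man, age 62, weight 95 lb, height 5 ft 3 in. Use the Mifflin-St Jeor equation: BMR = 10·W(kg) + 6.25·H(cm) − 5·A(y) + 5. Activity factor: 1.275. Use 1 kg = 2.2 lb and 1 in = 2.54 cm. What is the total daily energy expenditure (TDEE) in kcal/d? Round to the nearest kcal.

1437 kcal/d

Convert to metric: weight = 95 ÷ 2.2 = 43.1818 kg; height = (5×12 + 3) × 2.54 = 63 × 2.54 = 160.02 cm.
Mifflin-St Jeor (male): BMR = 10(43.1818) + 6.25(160.02) − 5(62) + 5 = 431.8182 + 1000.125 − 310 + 5 = 1126.9432 kcal/day.
TEE = BMR × activity factor = 1126.9432 × 1.275 = 1436.8526 kcal/day.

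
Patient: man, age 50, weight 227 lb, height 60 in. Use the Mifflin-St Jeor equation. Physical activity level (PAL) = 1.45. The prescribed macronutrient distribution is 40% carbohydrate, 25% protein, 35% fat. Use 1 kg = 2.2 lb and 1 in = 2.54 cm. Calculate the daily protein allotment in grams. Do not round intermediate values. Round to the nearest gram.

Convert to metric: weight = 227 ÷ 2.2 = 103.1818 kg; height = 60 × 2.54 = 152.4 cm.
Mifflin-St Jeor (male): BMR = 10(103.1818) + 6.25(152.4) − 5(50) + 5 = 1031.8182 + 952.5 − 250 + 5 = 1739.3182 kcal/day.
TEE = 1739.3182 × 1.45 = 2522.0114 kcal/day.
Protein energy = 25% × 2522.0114 = 630.5028 kcal.
Protein = 630.5028 ÷ 4 kcal/g = 157.6257 g.

158 g/day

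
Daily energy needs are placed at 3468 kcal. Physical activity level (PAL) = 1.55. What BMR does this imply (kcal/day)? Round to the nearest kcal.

2237 kcal/day

BMR = TEE ÷ activity factor = 3468 ÷ 1.55 = 2237.4194 kcal/day.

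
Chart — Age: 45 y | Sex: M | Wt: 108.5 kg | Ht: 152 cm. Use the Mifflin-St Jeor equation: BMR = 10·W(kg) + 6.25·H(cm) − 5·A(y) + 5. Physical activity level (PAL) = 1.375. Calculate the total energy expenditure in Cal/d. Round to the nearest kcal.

Mifflin-St Jeor (male): BMR = 10(108.5) + 6.25(152) − 5(45) + 5 = 1085 + 950 − 225 + 5 = 1815 kcal/day.
TEE = BMR × activity factor = 1815 × 1.375 = 2495.625 kcal/day.

2496 Cal/d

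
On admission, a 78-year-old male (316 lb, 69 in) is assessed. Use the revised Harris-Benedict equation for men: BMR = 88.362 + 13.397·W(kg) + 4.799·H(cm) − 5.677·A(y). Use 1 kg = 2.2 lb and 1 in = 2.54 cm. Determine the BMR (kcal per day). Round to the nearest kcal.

2411 kcal per day

Convert to metric: weight = 316 ÷ 2.2 = 143.6364 kg; height = 69 × 2.54 = 175.26 cm.
Harris-Benedict: BMR = 88.362 + 13.397(143.6364) + 4.799(175.26) − 5.677(78) = 2410.9251 kcal/day.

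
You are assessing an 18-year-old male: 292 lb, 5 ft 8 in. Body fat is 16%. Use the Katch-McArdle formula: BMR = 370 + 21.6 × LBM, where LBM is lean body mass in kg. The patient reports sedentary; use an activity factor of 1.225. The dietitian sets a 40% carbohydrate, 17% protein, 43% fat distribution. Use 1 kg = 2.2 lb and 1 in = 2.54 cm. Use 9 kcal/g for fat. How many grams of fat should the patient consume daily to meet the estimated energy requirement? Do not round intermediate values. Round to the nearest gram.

163 g/day

Convert to metric: weight = 292 ÷ 2.2 = 132.7273 kg; height = (5×12 + 8) × 2.54 = 68 × 2.54 = 172.72 cm.
LBM = 132.7273 × (1 − 0.16) = 111.4909 kg. Katch-McArdle: BMR = 370 + 21.6 × 111.4909 = 2778.2036 kcal/day.
TEE = 2778.2036 × 1.225 = 3403.2995 kcal/day.
Fat energy = 43% × 3403.2995 = 1463.4188 kcal.
Fat = 1463.4188 ÷ 9 kcal/g = 162.6021 g.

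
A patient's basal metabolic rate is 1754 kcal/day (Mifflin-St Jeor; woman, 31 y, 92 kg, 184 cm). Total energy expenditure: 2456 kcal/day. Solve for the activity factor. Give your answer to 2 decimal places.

1.40

Activity factor = TEE ÷ BMR = 2456 ÷ 1754 = 1.4.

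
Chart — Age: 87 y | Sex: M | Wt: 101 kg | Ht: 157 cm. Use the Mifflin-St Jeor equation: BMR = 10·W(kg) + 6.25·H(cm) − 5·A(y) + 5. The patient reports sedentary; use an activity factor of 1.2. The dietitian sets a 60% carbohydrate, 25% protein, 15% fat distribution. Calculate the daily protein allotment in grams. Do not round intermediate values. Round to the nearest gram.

117 g/day

Mifflin-St Jeor (male): BMR = 10(101) + 6.25(157) − 5(87) + 5 = 1010 + 981.25 − 435 + 5 = 1561.25 kcal/day.
TEE = 1561.25 × 1.2 = 1873.5 kcal/day.
Protein energy = 25% × 1873.5 = 468.375 kcal.
Protein = 468.375 ÷ 4 kcal/g = 117.0938 g.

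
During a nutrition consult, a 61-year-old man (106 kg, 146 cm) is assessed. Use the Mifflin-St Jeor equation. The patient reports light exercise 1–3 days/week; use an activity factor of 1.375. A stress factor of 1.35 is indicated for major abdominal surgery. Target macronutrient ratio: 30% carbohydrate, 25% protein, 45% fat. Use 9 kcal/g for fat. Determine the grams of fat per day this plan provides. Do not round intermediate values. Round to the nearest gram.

Mifflin-St Jeor (male): BMR = 10(106) + 6.25(146) − 5(61) + 5 = 1060 + 912.5 − 305 + 5 = 1672.5 kcal/day.
TEE = 1672.5 × 1.375 = 2299.6875 kcal/day.
With stress factor 1.35: 2299.6875 × 1.35 = 3104.5781 kcal/day.
Fat energy = 45% × 3104.5781 = 1397.0602 kcal.
Fat = 1397.0602 ÷ 9 kcal/g = 155.2289 g.

155 g/day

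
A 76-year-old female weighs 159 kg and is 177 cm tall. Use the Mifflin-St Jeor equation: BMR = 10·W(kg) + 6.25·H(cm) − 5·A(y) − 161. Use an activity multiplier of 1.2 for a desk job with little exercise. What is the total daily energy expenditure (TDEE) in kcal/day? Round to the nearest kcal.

2586 kcal/day

Mifflin-St Jeor (female): BMR = 10(159) + 6.25(177) − 5(76) − 161 = 1590 + 1106.25 − 380 − 161 = 2155.25 kcal/day.
TEE = BMR × activity factor = 2155.25 × 1.2 = 2586.3 kcal/day.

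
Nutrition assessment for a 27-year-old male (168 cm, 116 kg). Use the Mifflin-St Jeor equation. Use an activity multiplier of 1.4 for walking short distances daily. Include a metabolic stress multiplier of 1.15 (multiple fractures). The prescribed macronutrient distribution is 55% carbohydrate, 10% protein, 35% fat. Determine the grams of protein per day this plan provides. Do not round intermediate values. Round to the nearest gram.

84 g/day

Mifflin-St Jeor (male): BMR = 10(116) + 6.25(168) − 5(27) + 5 = 1160 + 1050 − 135 + 5 = 2080 kcal/day.
TEE = 2080 × 1.4 = 2912 kcal/day.
With stress factor 1.15: 2912 × 1.15 = 3348.8 kcal/day.
Protein energy = 10% × 3348.8 = 334.88 kcal.
Protein = 334.88 ÷ 4 kcal/g = 83.72 g.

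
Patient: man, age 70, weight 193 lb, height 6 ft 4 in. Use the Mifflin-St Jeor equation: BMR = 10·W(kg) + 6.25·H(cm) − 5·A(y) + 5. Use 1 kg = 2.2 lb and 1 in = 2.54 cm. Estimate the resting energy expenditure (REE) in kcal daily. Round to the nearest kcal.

Convert to metric: weight = 193 ÷ 2.2 = 87.7273 kg; height = (6×12 + 4) × 2.54 = 76 × 2.54 = 193.04 cm.
Mifflin-St Jeor (male): BMR = 10(87.7273) + 6.25(193.04) − 5(70) + 5 = 877.2727 + 1206.5 − 350 + 5 = 1738.7727 kcal/day.

1739 kcal daily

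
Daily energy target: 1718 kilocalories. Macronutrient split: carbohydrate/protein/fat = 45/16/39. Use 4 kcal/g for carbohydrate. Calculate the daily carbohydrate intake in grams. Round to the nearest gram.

193 g/day

Carbohydrate energy = 45% × 1718 = 773.1 kcal.
At 4 kcal/g: 773.1 ÷ 4 = 193.275 g.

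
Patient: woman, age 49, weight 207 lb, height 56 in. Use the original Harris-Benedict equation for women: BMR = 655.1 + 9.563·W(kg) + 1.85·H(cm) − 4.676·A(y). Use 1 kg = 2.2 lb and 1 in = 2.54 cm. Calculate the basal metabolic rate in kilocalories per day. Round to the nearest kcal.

1589 kilocalories per day

Convert to metric: weight = 207 ÷ 2.2 = 94.0909 kg; height = 56 × 2.54 = 142.24 cm.
Harris-Benedict: BMR = 655.1 + 9.563(94.0909) + 1.85(142.24) − 4.676(49) = 1588.9114 kcal/day.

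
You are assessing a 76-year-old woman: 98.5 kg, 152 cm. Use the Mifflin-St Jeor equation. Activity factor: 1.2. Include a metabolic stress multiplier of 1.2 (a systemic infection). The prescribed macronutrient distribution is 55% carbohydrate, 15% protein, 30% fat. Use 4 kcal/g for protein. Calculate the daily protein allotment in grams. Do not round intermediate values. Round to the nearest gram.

Mifflin-St Jeor (female): BMR = 10(98.5) + 6.25(152) − 5(76) − 161 = 985 + 950 − 380 − 161 = 1394 kcal/day.
TEE = 1394 × 1.2 = 1672.8 kcal/day.
With stress factor 1.2: 1672.8 × 1.2 = 2007.36 kcal/day.
Protein energy = 15% × 2007.36 = 301.104 kcal.
Protein = 301.104 ÷ 4 kcal/g = 75.276 g.

75 g/day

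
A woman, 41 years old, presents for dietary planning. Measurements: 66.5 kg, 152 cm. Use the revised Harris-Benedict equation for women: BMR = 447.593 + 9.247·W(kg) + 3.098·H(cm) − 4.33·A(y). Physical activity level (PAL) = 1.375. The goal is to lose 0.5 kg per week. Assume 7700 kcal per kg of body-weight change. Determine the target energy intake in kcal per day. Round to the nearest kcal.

Harris-Benedict: BMR = 447.593 + 9.247(66.5) + 3.098(152) − 4.33(41) = 1355.8845 kcal/day.
TEE = 1355.8845 × 1.375 = 1864.3412 kcal/day.
Required daily deficit = 0.5 × 7700 ÷ 7 = 550 kcal/day.
Target intake = 1864.3412 − 550 = 1314.3412 kcal/day.

1314 kcal per day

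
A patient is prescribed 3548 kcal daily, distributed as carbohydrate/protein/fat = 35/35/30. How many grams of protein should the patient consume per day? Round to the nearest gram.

310 g/day

Protein energy = 35% × 3548 = 1241.8 kcal.
At 4 kcal/g: 1241.8 ÷ 4 = 310.45 g.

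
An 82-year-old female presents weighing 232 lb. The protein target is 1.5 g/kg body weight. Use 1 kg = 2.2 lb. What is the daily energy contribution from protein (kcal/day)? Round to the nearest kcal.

Weight in kg = 232 ÷ 2.2 = 105.4545 kg.
Protein = 1.5 g/kg × 105.4545 kg = 158.1818 g/day.
Protein energy = 158.1818 g × 4 kcal/g = 632.7273 kcal/day.

633 kcal/day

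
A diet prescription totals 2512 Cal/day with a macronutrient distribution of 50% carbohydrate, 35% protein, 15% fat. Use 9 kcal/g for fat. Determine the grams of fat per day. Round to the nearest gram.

42 g/day

Fat energy = 15% × 2512 = 376.8 kcal.
At 9 kcal/g: 376.8 ÷ 9 = 41.8667 g.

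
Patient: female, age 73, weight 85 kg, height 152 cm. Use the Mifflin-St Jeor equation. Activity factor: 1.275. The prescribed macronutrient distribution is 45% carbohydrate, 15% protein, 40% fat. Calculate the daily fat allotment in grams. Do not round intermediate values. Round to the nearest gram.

72 g/day

Mifflin-St Jeor (female): BMR = 10(85) + 6.25(152) − 5(73) − 161 = 850 + 950 − 365 − 161 = 1274 kcal/day.
TEE = 1274 × 1.275 = 1624.35 kcal/day.
Fat energy = 40% × 1624.35 = 649.74 kcal.
Fat = 649.74 ÷ 9 kcal/g = 72.1933 g.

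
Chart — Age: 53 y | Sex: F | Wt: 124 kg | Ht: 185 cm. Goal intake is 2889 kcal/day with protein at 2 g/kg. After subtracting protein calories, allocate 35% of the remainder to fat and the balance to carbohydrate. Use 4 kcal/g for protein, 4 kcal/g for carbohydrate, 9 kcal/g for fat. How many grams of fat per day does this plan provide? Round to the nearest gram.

74 g/day

Protein = 2 × 124 = 248 g → 248 × 4 = 992 kcal.
Non-protein calories = 2889 − 992 = 1897 kcal.
Fat: 35% × 1897 = 663.95 kcal; carbohydrate: 1233.05 kcal.
Fat: 663.95 kcal ÷ 9 kcal/g = 73.7722 g.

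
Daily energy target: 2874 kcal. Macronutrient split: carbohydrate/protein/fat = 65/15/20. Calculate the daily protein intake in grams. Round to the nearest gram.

108 g/day

Protein energy = 15% × 2874 = 431.1 kcal.
At 4 kcal/g: 431.1 ÷ 4 = 107.775 g.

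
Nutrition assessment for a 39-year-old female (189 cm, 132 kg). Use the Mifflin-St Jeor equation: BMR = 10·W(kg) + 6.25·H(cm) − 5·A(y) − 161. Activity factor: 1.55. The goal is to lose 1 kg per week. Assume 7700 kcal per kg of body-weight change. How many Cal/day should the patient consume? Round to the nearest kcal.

Mifflin-St Jeor (female): BMR = 10(132) + 6.25(189) − 5(39) − 161 = 1320 + 1181.25 − 195 − 161 = 2145.25 kcal/day.
TEE = 2145.25 × 1.55 = 3325.1375 kcal/day.
Required daily deficit = 1 × 7700 ÷ 7 = 1100 kcal/day.
Target intake = 3325.1375 − 1100 = 2225.1375 kcal/day.

2225 Cal/day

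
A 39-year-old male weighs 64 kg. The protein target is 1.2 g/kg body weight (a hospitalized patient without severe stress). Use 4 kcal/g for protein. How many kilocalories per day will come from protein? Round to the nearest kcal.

Protein = 1.2 g/kg × 64 kg = 76.8 g/day.
Protein energy = 76.8 g × 4 kcal/g = 307.2 kcal/day.

307 kcal/day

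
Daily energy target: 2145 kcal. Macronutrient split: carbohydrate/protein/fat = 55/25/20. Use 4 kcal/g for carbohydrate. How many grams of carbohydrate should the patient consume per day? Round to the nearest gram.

Carbohydrate energy = 55% × 2145 = 1179.75 kcal.
At 4 kcal/g: 1179.75 ÷ 4 = 294.9375 g.

295 g/day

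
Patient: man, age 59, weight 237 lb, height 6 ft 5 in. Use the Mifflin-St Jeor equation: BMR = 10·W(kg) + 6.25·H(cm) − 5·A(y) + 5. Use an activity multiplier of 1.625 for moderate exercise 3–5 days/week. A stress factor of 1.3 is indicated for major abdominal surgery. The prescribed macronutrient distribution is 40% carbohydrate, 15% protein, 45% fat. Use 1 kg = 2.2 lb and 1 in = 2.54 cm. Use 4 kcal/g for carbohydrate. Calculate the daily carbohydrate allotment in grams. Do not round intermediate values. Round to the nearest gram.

425 g/day

Convert to metric: weight = 237 ÷ 2.2 = 107.7273 kg; height = (6×12 + 5) × 2.54 = 77 × 2.54 = 195.58 cm.
Mifflin-St Jeor (male): BMR = 10(107.7273) + 6.25(195.58) − 5(59) + 5 = 1077.2727 + 1222.375 − 295 + 5 = 2009.6477 kcal/day.
TEE = 2009.6477 × 1.625 = 3265.6776 kcal/day.
With stress factor 1.3: 3265.6776 × 1.3 = 4245.3808 kcal/day.
Carbohydrate energy = 40% × 4245.3808 = 1698.1523 kcal.
Carbohydrate = 1698.1523 ÷ 4 kcal/g = 424.5381 g.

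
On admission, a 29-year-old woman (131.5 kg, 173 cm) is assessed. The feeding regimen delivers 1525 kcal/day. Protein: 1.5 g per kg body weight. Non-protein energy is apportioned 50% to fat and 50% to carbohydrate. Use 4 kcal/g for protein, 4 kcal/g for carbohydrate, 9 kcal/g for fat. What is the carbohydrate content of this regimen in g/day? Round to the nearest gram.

92 g/day

Protein = 1.5 × 131.5 = 197.25 g → 197.25 × 4 = 789 kcal.
Non-protein calories = 1525 − 789 = 736 kcal.
Fat: 50% × 736 = 368 kcal; carbohydrate: 368 kcal.
Carbohydrate: 368 kcal ÷ 4 kcal/g = 92 g.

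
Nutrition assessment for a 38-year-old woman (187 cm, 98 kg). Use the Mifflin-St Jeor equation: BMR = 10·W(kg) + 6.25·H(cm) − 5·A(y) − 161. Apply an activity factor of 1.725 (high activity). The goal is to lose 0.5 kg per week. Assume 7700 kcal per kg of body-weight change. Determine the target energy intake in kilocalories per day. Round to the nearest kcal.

Mifflin-St Jeor (female): BMR = 10(98) + 6.25(187) − 5(38) − 161 = 980 + 1168.75 − 190 − 161 = 1797.75 kcal/day.
TEE = 1797.75 × 1.725 = 3101.1188 kcal/day.
Required daily deficit = 0.5 × 7700 ÷ 7 = 550 kcal/day.
Target intake = 3101.1188 − 550 = 2551.1188 kcal/day.

2551 kilocalories per day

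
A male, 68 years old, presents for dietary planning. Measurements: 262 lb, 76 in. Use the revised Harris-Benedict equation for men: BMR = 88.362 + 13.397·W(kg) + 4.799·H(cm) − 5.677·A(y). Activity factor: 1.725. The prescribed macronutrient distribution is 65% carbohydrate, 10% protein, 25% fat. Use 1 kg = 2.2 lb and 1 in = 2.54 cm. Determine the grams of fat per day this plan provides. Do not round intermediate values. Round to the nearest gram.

107 g/day

Convert to metric: weight = 262 ÷ 2.2 = 119.0909 kg; height = 76 × 2.54 = 193.04 cm.
Harris-Benedict: BMR = 88.362 + 13.397(119.0909) + 4.799(193.04) − 5.677(68) = 2224.1859 kcal/day.
TEE = 2224.1859 × 1.725 = 3836.7206 kcal/day.
Fat energy = 25% × 3836.7206 = 959.1802 kcal.
Fat = 959.1802 ÷ 9 kcal/g = 106.5756 g.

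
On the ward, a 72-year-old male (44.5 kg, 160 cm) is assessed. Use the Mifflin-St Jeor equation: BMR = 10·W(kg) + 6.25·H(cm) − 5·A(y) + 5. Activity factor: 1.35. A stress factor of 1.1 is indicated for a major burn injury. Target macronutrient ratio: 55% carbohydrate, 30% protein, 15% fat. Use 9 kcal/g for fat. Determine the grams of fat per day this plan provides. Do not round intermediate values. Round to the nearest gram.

27 g/day

Mifflin-St Jeor (male): BMR = 10(44.5) + 6.25(160) − 5(72) + 5 = 445 + 1000 − 360 + 5 = 1090 kcal/day.
TEE = 1090 × 1.35 = 1471.5 kcal/day.
With stress factor 1.1: 1471.5 × 1.1 = 1618.65 kcal/day.
Fat energy = 15% × 1618.65 = 242.7975 kcal.
Fat = 242.7975 ÷ 9 kcal/g = 26.9775 g.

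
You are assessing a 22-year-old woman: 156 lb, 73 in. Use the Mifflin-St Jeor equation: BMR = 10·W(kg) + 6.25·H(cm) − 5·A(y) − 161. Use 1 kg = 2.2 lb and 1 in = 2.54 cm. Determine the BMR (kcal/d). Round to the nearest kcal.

1597 kcal/d

Convert to metric: weight = 156 ÷ 2.2 = 70.9091 kg; height = 73 × 2.54 = 185.42 cm.
Mifflin-St Jeor (female): BMR = 10(70.9091) + 6.25(185.42) − 5(22) − 161 = 709.0909 + 1158.875 − 110 − 161 = 1596.9659 kcal/day.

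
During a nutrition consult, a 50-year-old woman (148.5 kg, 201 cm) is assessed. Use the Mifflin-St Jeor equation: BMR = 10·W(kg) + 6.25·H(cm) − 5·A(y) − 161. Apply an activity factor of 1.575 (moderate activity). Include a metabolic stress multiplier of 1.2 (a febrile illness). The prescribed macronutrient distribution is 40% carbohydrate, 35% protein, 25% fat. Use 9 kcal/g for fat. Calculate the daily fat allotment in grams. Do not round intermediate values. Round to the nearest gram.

Mifflin-St Jeor (female): BMR = 10(148.5) + 6.25(201) − 5(50) − 161 = 1485 + 1256.25 − 250 − 161 = 2330.25 kcal/day.
TEE = 2330.25 × 1.575 = 3670.1438 kcal/day.
With stress factor 1.2: 3670.1438 × 1.2 = 4404.1725 kcal/day.
Fat energy = 25% × 4404.1725 = 1101.0431 kcal.
Fat = 1101.0431 ÷ 9 kcal/g = 122.3381 g.

122 g/day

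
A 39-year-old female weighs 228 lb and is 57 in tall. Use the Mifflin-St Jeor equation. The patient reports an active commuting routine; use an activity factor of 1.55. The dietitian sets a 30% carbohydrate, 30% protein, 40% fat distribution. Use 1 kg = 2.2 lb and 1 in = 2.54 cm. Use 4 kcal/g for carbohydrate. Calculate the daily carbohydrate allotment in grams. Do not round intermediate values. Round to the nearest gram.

Convert to metric: weight = 228 ÷ 2.2 = 103.6364 kg; height = 57 × 2.54 = 144.78 cm.
Mifflin-St Jeor (female): BMR = 10(103.6364) + 6.25(144.78) − 5(39) − 161 = 1036.3636 + 904.875 − 195 − 161 = 1585.2386 kcal/day.
TEE = 1585.2386 × 1.55 = 2457.1199 kcal/day.
Carbohydrate energy = 30% × 2457.1199 = 737.136 kcal.
Carbohydrate = 737.136 ÷ 4 kcal/g = 184.284 g.

184 g/day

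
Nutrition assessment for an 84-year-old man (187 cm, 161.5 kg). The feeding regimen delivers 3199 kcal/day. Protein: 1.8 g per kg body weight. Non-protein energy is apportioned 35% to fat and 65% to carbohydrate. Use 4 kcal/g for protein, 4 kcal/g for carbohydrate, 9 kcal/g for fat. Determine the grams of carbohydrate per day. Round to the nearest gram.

331 g/day

Protein = 1.8 × 161.5 = 290.7 g → 290.7 × 4 = 1162.8 kcal.
Non-protein calories = 3199 − 1162.8 = 2036.2 kcal.
Fat: 35% × 2036.2 = 712.67 kcal; carbohydrate: 1323.53 kcal.
Carbohydrate: 1323.53 kcal ÷ 4 kcal/g = 330.8825 g.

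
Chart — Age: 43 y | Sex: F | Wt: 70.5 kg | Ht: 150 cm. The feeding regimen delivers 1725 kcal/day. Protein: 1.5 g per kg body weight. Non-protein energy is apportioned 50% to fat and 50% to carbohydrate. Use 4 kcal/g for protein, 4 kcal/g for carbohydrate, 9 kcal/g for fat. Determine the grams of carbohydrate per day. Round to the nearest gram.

Protein = 1.5 × 70.5 = 105.75 g → 105.75 × 4 = 423 kcal.
Non-protein calories = 1725 − 423 = 1302 kcal.
Fat: 50% × 1302 = 651 kcal; carbohydrate: 651 kcal.
Carbohydrate: 651 kcal ÷ 4 kcal/g = 162.75 g.

163 g/day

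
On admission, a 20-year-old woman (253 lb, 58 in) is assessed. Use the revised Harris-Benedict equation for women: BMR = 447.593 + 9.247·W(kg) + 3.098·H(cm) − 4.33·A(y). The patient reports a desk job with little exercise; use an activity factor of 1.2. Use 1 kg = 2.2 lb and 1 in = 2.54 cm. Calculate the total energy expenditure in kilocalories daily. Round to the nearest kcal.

Convert to metric: weight = 253 ÷ 2.2 = 115 kg; height = 58 × 2.54 = 147.32 cm.
Harris-Benedict: BMR = 447.593 + 9.247(115) + 3.098(147.32) − 4.33(20) = 1880.7954 kcal/day.
TEE = BMR × activity factor = 1880.7954 × 1.2 = 2256.9544 kcal/day.

2257 kilocalories daily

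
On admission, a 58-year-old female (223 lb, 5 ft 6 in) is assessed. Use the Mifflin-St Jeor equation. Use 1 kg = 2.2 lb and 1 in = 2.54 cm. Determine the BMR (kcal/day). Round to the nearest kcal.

1610 kcal/day

Convert to metric: weight = 223 ÷ 2.2 = 101.3636 kg; height = (5×12 + 6) × 2.54 = 66 × 2.54 = 167.64 cm.
Mifflin-St Jeor (female): BMR = 10(101.3636) + 6.25(167.64) − 5(58) − 161 = 1013.6364 + 1047.75 − 290 − 161 = 1610.3864 kcal/day.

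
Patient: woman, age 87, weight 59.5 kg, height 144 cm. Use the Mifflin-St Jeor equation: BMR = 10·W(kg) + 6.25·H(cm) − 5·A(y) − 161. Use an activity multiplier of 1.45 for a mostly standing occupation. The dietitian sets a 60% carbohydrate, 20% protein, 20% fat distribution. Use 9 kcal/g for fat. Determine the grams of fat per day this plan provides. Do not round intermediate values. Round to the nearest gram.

29 g/day

Mifflin-St Jeor (female): BMR = 10(59.5) + 6.25(144) − 5(87) − 161 = 595 + 900 − 435 − 161 = 899 kcal/day.
TEE = 899 × 1.45 = 1303.55 kcal/day.
Fat energy = 20% × 1303.55 = 260.71 kcal.
Fat = 260.71 ÷ 9 kcal/g = 28.9678 g.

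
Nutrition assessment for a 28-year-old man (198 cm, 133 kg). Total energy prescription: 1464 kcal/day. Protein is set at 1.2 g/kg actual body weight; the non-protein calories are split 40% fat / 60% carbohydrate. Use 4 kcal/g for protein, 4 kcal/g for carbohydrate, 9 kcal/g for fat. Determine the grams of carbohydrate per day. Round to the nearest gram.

Protein = 1.2 × 133 = 159.6 g → 159.6 × 4 = 638.4 kcal.
Non-protein calories = 1464 − 638.4 = 825.6 kcal.
Fat: 40% × 825.6 = 330.24 kcal; carbohydrate: 495.36 kcal.
Carbohydrate: 495.36 kcal ÷ 4 kcal/g = 123.84 g.

124 g/day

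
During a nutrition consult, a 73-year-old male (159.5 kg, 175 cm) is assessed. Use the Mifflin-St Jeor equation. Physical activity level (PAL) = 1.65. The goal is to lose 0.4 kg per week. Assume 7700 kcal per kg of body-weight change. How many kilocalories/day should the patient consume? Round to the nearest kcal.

3402 kilocalories/day

Mifflin-St Jeor (male): BMR = 10(159.5) + 6.25(175) − 5(73) + 5 = 1595 + 1093.75 − 365 + 5 = 2328.75 kcal/day.
TEE = 2328.75 × 1.65 = 3842.4375 kcal/day.
Required daily deficit = 0.4 × 7700 ÷ 7 = 440 kcal/day.
Target intake = 3842.4375 − 440 = 3402.4375 kcal/day.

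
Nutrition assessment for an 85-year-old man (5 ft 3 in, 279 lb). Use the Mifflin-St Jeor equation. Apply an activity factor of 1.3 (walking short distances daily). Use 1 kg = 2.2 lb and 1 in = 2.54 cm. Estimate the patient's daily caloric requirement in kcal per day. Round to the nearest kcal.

Convert to metric: weight = 279 ÷ 2.2 = 126.8182 kg; height = (5×12 + 3) × 2.54 = 63 × 2.54 = 160.02 cm.
Mifflin-St Jeor (male): BMR = 10(126.8182) + 6.25(160.02) − 5(85) + 5 = 1268.1818 + 1000.125 − 425 + 5 = 1848.3068 kcal/day.
TEE = BMR × activity factor = 1848.3068 × 1.3 = 2402.7989 kcal/day.

2403 kcal per day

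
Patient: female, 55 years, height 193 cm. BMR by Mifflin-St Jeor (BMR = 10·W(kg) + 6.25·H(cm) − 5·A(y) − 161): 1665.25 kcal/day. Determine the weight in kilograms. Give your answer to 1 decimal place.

89.5 kg

1665.25 = 10·W + 6.25(193) − 5(55) − 161
10·W = 1665.25 − 770.25 = 895, so W = 89.5 kg.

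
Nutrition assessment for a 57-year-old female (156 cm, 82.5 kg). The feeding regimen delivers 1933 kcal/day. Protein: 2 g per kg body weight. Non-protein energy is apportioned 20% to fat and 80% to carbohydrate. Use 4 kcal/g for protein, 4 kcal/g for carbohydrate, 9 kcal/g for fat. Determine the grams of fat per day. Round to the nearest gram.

Protein = 2 × 82.5 = 165 g → 165 × 4 = 660 kcal.
Non-protein calories = 1933 − 660 = 1273 kcal.
Fat: 20% × 1273 = 254.6 kcal; carbohydrate: 1018.4 kcal.
Fat: 254.6 kcal ÷ 9 kcal/g = 28.2889 g.

28 g/day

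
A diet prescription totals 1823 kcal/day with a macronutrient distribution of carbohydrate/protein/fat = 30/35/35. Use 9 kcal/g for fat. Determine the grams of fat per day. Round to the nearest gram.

Fat energy = 35% × 1823 = 638.05 kcal.
At 9 kcal/g: 638.05 ÷ 9 = 70.8944 g.

71 g/day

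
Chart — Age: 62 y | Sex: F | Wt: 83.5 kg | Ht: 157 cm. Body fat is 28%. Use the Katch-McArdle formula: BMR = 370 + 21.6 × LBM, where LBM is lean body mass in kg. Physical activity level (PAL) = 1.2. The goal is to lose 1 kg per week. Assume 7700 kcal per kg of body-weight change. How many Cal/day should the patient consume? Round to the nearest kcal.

902 Cal/day

LBM = 83.5 × (1 − 0.28) = 60.12 kg. Katch-McArdle: BMR = 370 + 21.6 × 60.12 = 1668.592 kcal/day.
TEE = 1668.592 × 1.2 = 2002.3104 kcal/day.
Required daily deficit = 1 × 7700 ÷ 7 = 1100 kcal/day.
Target intake = 2002.3104 − 1100 = 902.3104 kcal/day.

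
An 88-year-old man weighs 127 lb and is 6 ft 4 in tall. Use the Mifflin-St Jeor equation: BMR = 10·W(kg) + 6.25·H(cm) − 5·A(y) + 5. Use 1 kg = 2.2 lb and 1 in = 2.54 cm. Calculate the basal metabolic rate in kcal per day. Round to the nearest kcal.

1349 kcal per day

Convert to metric: weight = 127 ÷ 2.2 = 57.7273 kg; height = (6×12 + 4) × 2.54 = 76 × 2.54 = 193.04 cm.
Mifflin-St Jeor (male): BMR = 10(57.7273) + 6.25(193.04) − 5(88) + 5 = 577.2727 + 1206.5 − 440 + 5 = 1348.7727 kcal/day.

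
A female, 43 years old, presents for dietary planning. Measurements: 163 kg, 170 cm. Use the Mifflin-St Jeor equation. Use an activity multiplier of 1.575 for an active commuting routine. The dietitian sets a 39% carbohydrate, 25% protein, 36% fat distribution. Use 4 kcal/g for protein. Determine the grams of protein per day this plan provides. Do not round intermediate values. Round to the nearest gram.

228 g/day

Mifflin-St Jeor (female): BMR = 10(163) + 6.25(170) − 5(43) − 161 = 1630 + 1062.5 − 215 − 161 = 2316.5 kcal/day.
TEE = 2316.5 × 1.575 = 3648.4875 kcal/day.
Protein energy = 25% × 3648.4875 = 912.1219 kcal.
Protein = 912.1219 ÷ 4 kcal/g = 228.0305 g.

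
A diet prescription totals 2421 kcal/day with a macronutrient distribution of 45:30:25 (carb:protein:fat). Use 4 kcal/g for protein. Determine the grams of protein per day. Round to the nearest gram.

Protein energy = 30% × 2421 = 726.3 kcal.
At 4 kcal/g: 726.3 ÷ 4 = 181.575 g.

182 g/day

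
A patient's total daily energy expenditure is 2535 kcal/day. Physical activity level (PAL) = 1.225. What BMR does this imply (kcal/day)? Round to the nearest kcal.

2069 kcal/day

BMR = TEE ÷ activity factor = 2535 ÷ 1.225 = 2069.3878 kcal/day.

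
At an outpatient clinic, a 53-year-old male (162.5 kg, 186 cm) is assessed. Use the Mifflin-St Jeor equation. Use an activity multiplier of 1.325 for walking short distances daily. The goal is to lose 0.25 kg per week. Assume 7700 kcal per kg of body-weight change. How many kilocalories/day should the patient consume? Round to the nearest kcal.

3074 kilocalories/day

Mifflin-St Jeor (male): BMR = 10(162.5) + 6.25(186) − 5(53) + 5 = 1625 + 1162.5 − 265 + 5 = 2527.5 kcal/day.
TEE = 2527.5 × 1.325 = 3348.9375 kcal/day.
Required daily deficit = 0.25 × 7700 ÷ 7 = 275 kcal/day.
Target intake = 3348.9375 − 275 = 3073.9375 kcal/day.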